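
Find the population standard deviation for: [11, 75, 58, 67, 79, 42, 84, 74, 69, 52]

20.6613

Step 1: Compute the mean: 61.1
Step 2: Sum of squared deviations from the mean: 4268.9
Step 3: Population variance = 4268.9 / 10 = 426.89
Step 4: Standard deviation = sqrt(426.89) = 20.6613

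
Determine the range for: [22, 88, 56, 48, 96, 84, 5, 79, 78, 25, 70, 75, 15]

91

Step 1: Identify the maximum value: max = 96
Step 2: Identify the minimum value: min = 5
Step 3: Range = max - min = 96 - 5 = 91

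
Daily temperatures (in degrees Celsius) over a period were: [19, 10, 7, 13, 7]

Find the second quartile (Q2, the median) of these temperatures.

10

Step 1: Sort the data: [7, 7, 10, 13, 19]
Step 2: n = 5
Step 3: Q2 is the median. Since n is odd, it is the middle value at position 3: 10
Step 4: Q2 = 10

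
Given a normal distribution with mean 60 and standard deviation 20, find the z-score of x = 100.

2

Step 1: Recall the z-score formula: z = (x - mu) / sigma
Step 2: Substitute values: z = (100 - 60) / 20
Step 3: z = 40 / 20 = 2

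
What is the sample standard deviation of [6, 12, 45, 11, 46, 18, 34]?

16.8113

Step 1: Compute the mean: 24.5714
Step 2: Sum of squared deviations from the mean: 1695.7143
Step 3: Sample variance = 1695.7143 / 6 = 282.619
Step 4: Standard deviation = sqrt(282.619) = 16.8113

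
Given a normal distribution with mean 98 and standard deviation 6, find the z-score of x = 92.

-1

Step 1: Recall the z-score formula: z = (x - mu) / sigma
Step 2: Substitute values: z = (92 - 98) / 6
Step 3: z = -6 / 6 = -1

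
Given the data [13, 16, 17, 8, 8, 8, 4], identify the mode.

8

Step 1: Count the frequency of each value:
  4: appears 1 time(s)
  8: appears 3 time(s)
  13: appears 1 time(s)
  16: appears 1 time(s)
  17: appears 1 time(s)
Step 2: The value 8 appears most frequently (3 times).
Step 3: Mode = 8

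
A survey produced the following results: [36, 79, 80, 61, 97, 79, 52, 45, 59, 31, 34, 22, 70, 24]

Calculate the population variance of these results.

525.352

Step 1: Compute the mean: (36 + 79 + 80 + 61 + 97 + 79 + 52 + 45 + 59 + 31 + 34 + 22 + 70 + 24) / 14 = 54.9286
Step 2: Compute squared deviations from the mean:
  (36 - 54.9286)^2 = 358.2908
  (79 - 54.9286)^2 = 579.4337
  (80 - 54.9286)^2 = 628.5765
  (61 - 54.9286)^2 = 36.8622
  (97 - 54.9286)^2 = 1770.0051
  (79 - 54.9286)^2 = 579.4337
  (52 - 54.9286)^2 = 8.5765
  (45 - 54.9286)^2 = 98.5765
  (59 - 54.9286)^2 = 16.5765
  (31 - 54.9286)^2 = 572.5765
  (34 - 54.9286)^2 = 438.0051
  (22 - 54.9286)^2 = 1084.2908
  (70 - 54.9286)^2 = 227.148
  (24 - 54.9286)^2 = 956.5765
Step 3: Sum of squared deviations = 7354.9286
Step 4: Population variance = 7354.9286 / 14 = 525.352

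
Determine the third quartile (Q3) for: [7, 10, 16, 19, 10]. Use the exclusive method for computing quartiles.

17.5

Step 1: Sort the data: [7, 10, 10, 16, 19]
Step 2: n = 5
Step 3: Using the exclusive quartile method:
  Q1 = 8.5
  Q2 (median) = 10
  Q3 = 17.5
  IQR = Q3 - Q1 = 17.5 - 8.5 = 9
Step 4: Q3 = 17.5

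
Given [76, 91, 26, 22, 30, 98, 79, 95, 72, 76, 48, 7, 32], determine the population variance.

909.5148

Step 1: Compute the mean: (76 + 91 + 26 + 22 + 30 + 98 + 79 + 95 + 72 + 76 + 48 + 7 + 32) / 13 = 57.8462
Step 2: Compute squared deviations from the mean:
  (76 - 57.8462)^2 = 329.5621
  (91 - 57.8462)^2 = 1099.1775
  (26 - 57.8462)^2 = 1014.1775
  (22 - 57.8462)^2 = 1284.9467
  (30 - 57.8462)^2 = 775.4083
  (98 - 57.8462)^2 = 1612.3314
  (79 - 57.8462)^2 = 447.4852
  (95 - 57.8462)^2 = 1380.4083
  (72 - 57.8462)^2 = 200.3314
  (76 - 57.8462)^2 = 329.5621
  (48 - 57.8462)^2 = 96.9467
  (7 - 57.8462)^2 = 2585.3314
  (32 - 57.8462)^2 = 668.0237
Step 3: Sum of squared deviations = 11823.6923
Step 4: Population variance = 11823.6923 / 13 = 909.5148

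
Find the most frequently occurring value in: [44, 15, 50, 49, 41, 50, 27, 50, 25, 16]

50

Step 1: Count the frequency of each value:
  15: appears 1 time(s)
  16: appears 1 time(s)
  25: appears 1 time(s)
  27: appears 1 time(s)
  41: appears 1 time(s)
  44: appears 1 time(s)
  49: appears 1 time(s)
  50: appears 3 time(s)
Step 2: The value 50 appears most frequently (3 times).
Step 3: Mode = 50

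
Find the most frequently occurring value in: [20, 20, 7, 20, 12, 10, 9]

20

Step 1: Count the frequency of each value:
  7: appears 1 time(s)
  9: appears 1 time(s)
  10: appears 1 time(s)
  12: appears 1 time(s)
  20: appears 3 time(s)
Step 2: The value 20 appears most frequently (3 times).
Step 3: Mode = 20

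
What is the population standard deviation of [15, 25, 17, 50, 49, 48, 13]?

15.9732

Step 1: Compute the mean: 31
Step 2: Sum of squared deviations from the mean: 1786
Step 3: Population variance = 1786 / 7 = 255.1429
Step 4: Standard deviation = sqrt(255.1429) = 15.9732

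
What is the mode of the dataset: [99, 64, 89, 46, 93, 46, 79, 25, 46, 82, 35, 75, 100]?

46

Step 1: Count the frequency of each value:
  25: appears 1 time(s)
  35: appears 1 time(s)
  46: appears 3 time(s)
  64: appears 1 time(s)
  75: appears 1 time(s)
  79: appears 1 time(s)
  82: appears 1 time(s)
  89: appears 1 time(s)
  93: appears 1 time(s)
  99: appears 1 time(s)
  100: appears 1 time(s)
Step 2: The value 46 appears most frequently (3 times).
Step 3: Mode = 46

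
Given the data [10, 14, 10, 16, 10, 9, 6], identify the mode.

10

Step 1: Count the frequency of each value:
  6: appears 1 time(s)
  9: appears 1 time(s)
  10: appears 3 time(s)
  14: appears 1 time(s)
  16: appears 1 time(s)
Step 2: The value 10 appears most frequently (3 times).
Step 3: Mode = 10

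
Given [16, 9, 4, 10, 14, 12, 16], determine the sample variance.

18.619

Step 1: Compute the mean: (16 + 9 + 4 + 10 + 14 + 12 + 16) / 7 = 11.5714
Step 2: Compute squared deviations from the mean:
  (16 - 11.5714)^2 = 19.6122
  (9 - 11.5714)^2 = 6.6122
  (4 - 11.5714)^2 = 57.3265
  (10 - 11.5714)^2 = 2.4694
  (14 - 11.5714)^2 = 5.898
  (12 - 11.5714)^2 = 0.1837
  (16 - 11.5714)^2 = 19.6122
Step 3: Sum of squared deviations = 111.7143
Step 4: Sample variance = 111.7143 / 6 = 18.619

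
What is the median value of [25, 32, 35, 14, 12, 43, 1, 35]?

28.5

Step 1: Sort the data in ascending order: [1, 12, 14, 25, 32, 35, 35, 43]
Step 2: The number of values is n = 8.
Step 3: Since n is even, the median is the average of positions 4 and 5:
  Median = (25 + 32) / 2 = 28.5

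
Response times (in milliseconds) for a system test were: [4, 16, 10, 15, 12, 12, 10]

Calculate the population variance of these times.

13.3469

Step 1: Compute the mean: (4 + 16 + 10 + 15 + 12 + 12 + 10) / 7 = 11.2857
Step 2: Compute squared deviations from the mean:
  (4 - 11.2857)^2 = 53.0816
  (16 - 11.2857)^2 = 22.2245
  (10 - 11.2857)^2 = 1.6531
  (15 - 11.2857)^2 = 13.7959
  (12 - 11.2857)^2 = 0.5102
  (12 - 11.2857)^2 = 0.5102
  (10 - 11.2857)^2 = 1.6531
Step 3: Sum of squared deviations = 93.4286
Step 4: Population variance = 93.4286 / 7 = 13.3469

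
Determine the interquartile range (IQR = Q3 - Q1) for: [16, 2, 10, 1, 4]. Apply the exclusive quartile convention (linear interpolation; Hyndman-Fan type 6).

11.5

Step 1: Sort the data: [1, 2, 4, 10, 16]
Step 2: n = 5
Step 3: Using the exclusive quartile method:
  Q1 = 1.5
  Q2 (median) = 4
  Q3 = 13
  IQR = Q3 - Q1 = 13 - 1.5 = 11.5
Step 4: IQR = 11.5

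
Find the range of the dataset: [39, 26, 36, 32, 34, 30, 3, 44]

41

Step 1: Identify the maximum value: max = 44
Step 2: Identify the minimum value: min = 3
Step 3: Range = max - min = 44 - 3 = 41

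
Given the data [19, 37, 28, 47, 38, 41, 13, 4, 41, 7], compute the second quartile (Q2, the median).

32.5

Step 1: Sort the data: [4, 7, 13, 19, 28, 37, 38, 41, 41, 47]
Step 2: n = 10
Step 3: Q2 is the median. Since n is even, it is the average of the values at positions 5 and 6:
  Q2 = (28 + 37) / 2 = 32.5
Step 4: Q2 = 32.5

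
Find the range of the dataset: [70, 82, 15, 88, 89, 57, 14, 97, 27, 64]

83

Step 1: Identify the maximum value: max = 97
Step 2: Identify the minimum value: min = 14
Step 3: Range = max - min = 97 - 14 = 83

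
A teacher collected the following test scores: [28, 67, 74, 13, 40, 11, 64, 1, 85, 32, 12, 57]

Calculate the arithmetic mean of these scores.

40.3333

Step 1: Sum all values: 28 + 67 + 74 + 13 + 40 + 11 + 64 + 1 + 85 + 32 + 12 + 57 = 484
Step 2: Count the number of values: n = 12
Step 3: Mean = sum / n = 484 / 12 = 40.3333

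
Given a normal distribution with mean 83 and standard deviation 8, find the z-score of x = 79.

-0.5

Step 1: Recall the z-score formula: z = (x - mu) / sigma
Step 2: Substitute values: z = (79 - 83) / 8
Step 3: z = -4 / 8 = -0.5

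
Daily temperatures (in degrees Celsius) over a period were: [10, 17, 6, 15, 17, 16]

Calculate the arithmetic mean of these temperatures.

13.5

Step 1: Sum all values: 10 + 17 + 6 + 15 + 17 + 16 = 81
Step 2: Count the number of values: n = 6
Step 3: Mean = sum / n = 81 / 6 = 13.5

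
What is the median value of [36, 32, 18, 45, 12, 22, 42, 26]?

29

Step 1: Sort the data in ascending order: [12, 18, 22, 26, 32, 36, 42, 45]
Step 2: The number of values is n = 8.
Step 3: Since n is even, the median is the average of positions 4 and 5:
  Median = (26 + 32) / 2 = 29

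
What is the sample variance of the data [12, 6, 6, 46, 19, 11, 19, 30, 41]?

218.1111

Step 1: Compute the mean: (12 + 6 + 6 + 46 + 19 + 11 + 19 + 30 + 41) / 9 = 21.1111
Step 2: Compute squared deviations from the mean:
  (12 - 21.1111)^2 = 83.0123
  (6 - 21.1111)^2 = 228.3457
  (6 - 21.1111)^2 = 228.3457
  (46 - 21.1111)^2 = 619.4568
  (19 - 21.1111)^2 = 4.4568
  (11 - 21.1111)^2 = 102.2346
  (19 - 21.1111)^2 = 4.4568
  (30 - 21.1111)^2 = 79.0123
  (41 - 21.1111)^2 = 395.5679
Step 3: Sum of squared deviations = 1744.8889
Step 4: Sample variance = 1744.8889 / 8 = 218.1111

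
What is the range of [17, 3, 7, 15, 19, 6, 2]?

17

Step 1: Identify the maximum value: max = 19
Step 2: Identify the minimum value: min = 2
Step 3: Range = max - min = 19 - 2 = 17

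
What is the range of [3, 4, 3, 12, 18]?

15

Step 1: Identify the maximum value: max = 18
Step 2: Identify the minimum value: min = 3
Step 3: Range = max - min = 18 - 3 = 15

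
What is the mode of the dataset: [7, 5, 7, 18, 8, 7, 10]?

7

Step 1: Count the frequency of each value:
  5: appears 1 time(s)
  7: appears 3 time(s)
  8: appears 1 time(s)
  10: appears 1 time(s)
  18: appears 1 time(s)
Step 2: The value 7 appears most frequently (3 times).
Step 3: Mode = 7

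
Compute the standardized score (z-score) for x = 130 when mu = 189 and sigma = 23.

-2.5652

Step 1: Recall the z-score formula: z = (x - mu) / sigma
Step 2: Substitute values: z = (130 - 189) / 23
Step 3: z = -59 / 23 = -2.5652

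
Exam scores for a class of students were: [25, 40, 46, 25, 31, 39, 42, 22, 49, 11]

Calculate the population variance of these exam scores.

132.8

Step 1: Compute the mean: (25 + 40 + 46 + 25 + 31 + 39 + 42 + 22 + 49 + 11) / 10 = 33
Step 2: Compute squared deviations from the mean:
  (25 - 33)^2 = 64
  (40 - 33)^2 = 49
  (46 - 33)^2 = 169
  (25 - 33)^2 = 64
  (31 - 33)^2 = 4
  (39 - 33)^2 = 36
  (42 - 33)^2 = 81
  (22 - 33)^2 = 121
  (49 - 33)^2 = 256
  (11 - 33)^2 = 484
Step 3: Sum of squared deviations = 1328
Step 4: Population variance = 1328 / 10 = 132.8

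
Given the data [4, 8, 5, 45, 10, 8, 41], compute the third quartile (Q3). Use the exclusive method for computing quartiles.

41

Step 1: Sort the data: [4, 5, 8, 8, 10, 41, 45]
Step 2: n = 7
Step 3: Using the exclusive quartile method:
  Q1 = 5
  Q2 (median) = 8
  Q3 = 41
  IQR = Q3 - Q1 = 41 - 5 = 36
Step 4: Q3 = 41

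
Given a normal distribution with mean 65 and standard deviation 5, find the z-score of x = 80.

3

Step 1: Recall the z-score formula: z = (x - mu) / sigma
Step 2: Substitute values: z = (80 - 65) / 5
Step 3: z = 15 / 5 = 3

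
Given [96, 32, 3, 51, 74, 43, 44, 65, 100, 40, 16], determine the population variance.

843.1074

Step 1: Compute the mean: (96 + 32 + 3 + 51 + 74 + 43 + 44 + 65 + 100 + 40 + 16) / 11 = 51.2727
Step 2: Compute squared deviations from the mean:
  (96 - 51.2727)^2 = 2000.5289
  (32 - 51.2727)^2 = 371.438
  (3 - 51.2727)^2 = 2330.2562
  (51 - 51.2727)^2 = 0.0744
  (74 - 51.2727)^2 = 516.5289
  (43 - 51.2727)^2 = 68.438
  (44 - 51.2727)^2 = 52.8926
  (65 - 51.2727)^2 = 188.438
  (100 - 51.2727)^2 = 2374.3471
  (40 - 51.2727)^2 = 127.0744
  (16 - 51.2727)^2 = 1244.1653
Step 3: Sum of squared deviations = 9274.1818
Step 4: Population variance = 9274.1818 / 11 = 843.1074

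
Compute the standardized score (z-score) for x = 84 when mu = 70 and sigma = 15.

0.9333

Step 1: Recall the z-score formula: z = (x - mu) / sigma
Step 2: Substitute values: z = (84 - 70) / 15
Step 3: z = 14 / 15 = 0.9333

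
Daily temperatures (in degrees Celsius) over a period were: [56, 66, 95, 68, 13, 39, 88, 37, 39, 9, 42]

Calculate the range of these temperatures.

86

Step 1: Identify the maximum value: max = 95
Step 2: Identify the minimum value: min = 9
Step 3: Range = max - min = 95 - 9 = 86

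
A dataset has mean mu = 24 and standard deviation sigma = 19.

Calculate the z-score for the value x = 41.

0.8947

Step 1: Recall the z-score formula: z = (x - mu) / sigma
Step 2: Substitute values: z = (41 - 24) / 19
Step 3: z = 17 / 19 = 0.8947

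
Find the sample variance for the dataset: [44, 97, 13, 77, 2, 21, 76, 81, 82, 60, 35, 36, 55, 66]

831.2582

Step 1: Compute the mean: (44 + 97 + 13 + 77 + 2 + 21 + 76 + 81 + 82 + 60 + 35 + 36 + 55 + 66) / 14 = 53.2143
Step 2: Compute squared deviations from the mean:
  (44 - 53.2143)^2 = 84.9031
  (97 - 53.2143)^2 = 1917.1888
  (13 - 53.2143)^2 = 1617.1888
  (77 - 53.2143)^2 = 565.7602
  (2 - 53.2143)^2 = 2622.9031
  (21 - 53.2143)^2 = 1037.7602
  (76 - 53.2143)^2 = 519.1888
  (81 - 53.2143)^2 = 772.0459
  (82 - 53.2143)^2 = 828.6173
  (60 - 53.2143)^2 = 46.0459
  (35 - 53.2143)^2 = 331.7602
  (36 - 53.2143)^2 = 296.3316
  (55 - 53.2143)^2 = 3.1888
  (66 - 53.2143)^2 = 163.4745
Step 3: Sum of squared deviations = 10806.3571
Step 4: Sample variance = 10806.3571 / 13 = 831.2582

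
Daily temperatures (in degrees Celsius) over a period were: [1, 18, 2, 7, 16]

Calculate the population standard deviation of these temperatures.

7.0257

Step 1: Compute the mean: 8.8
Step 2: Sum of squared deviations from the mean: 246.8
Step 3: Population variance = 246.8 / 5 = 49.36
Step 4: Standard deviation = sqrt(49.36) = 7.0257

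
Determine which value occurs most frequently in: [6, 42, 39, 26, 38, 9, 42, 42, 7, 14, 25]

42

Step 1: Count the frequency of each value:
  6: appears 1 time(s)
  7: appears 1 time(s)
  9: appears 1 time(s)
  14: appears 1 time(s)
  25: appears 1 time(s)
  26: appears 1 time(s)
  38: appears 1 time(s)
  39: appears 1 time(s)
  42: appears 3 time(s)
Step 2: The value 42 appears most frequently (3 times).
Step 3: Mode = 42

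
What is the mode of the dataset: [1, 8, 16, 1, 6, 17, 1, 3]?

1

Step 1: Count the frequency of each value:
  1: appears 3 time(s)
  3: appears 1 time(s)
  6: appears 1 time(s)
  8: appears 1 time(s)
  16: appears 1 time(s)
  17: appears 1 time(s)
Step 2: The value 1 appears most frequently (3 times).
Step 3: Mode = 1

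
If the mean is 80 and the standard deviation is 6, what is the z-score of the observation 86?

1

Step 1: Recall the z-score formula: z = (x - mu) / sigma
Step 2: Substitute values: z = (86 - 80) / 6
Step 3: z = 6 / 6 = 1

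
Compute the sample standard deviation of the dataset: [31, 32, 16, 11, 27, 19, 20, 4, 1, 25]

10.7207

Step 1: Compute the mean: 18.6
Step 2: Sum of squared deviations from the mean: 1034.4
Step 3: Sample variance = 1034.4 / 9 = 114.9333
Step 4: Standard deviation = sqrt(114.9333) = 10.7207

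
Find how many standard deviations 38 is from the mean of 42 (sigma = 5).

-0.8

Step 1: Recall the z-score formula: z = (x - mu) / sigma
Step 2: Substitute values: z = (38 - 42) / 5
Step 3: z = -4 / 5 = -0.8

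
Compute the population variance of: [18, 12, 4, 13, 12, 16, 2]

30

Step 1: Compute the mean: (18 + 12 + 4 + 13 + 12 + 16 + 2) / 7 = 11
Step 2: Compute squared deviations from the mean:
  (18 - 11)^2 = 49
  (12 - 11)^2 = 1
  (4 - 11)^2 = 49
  (13 - 11)^2 = 4
  (12 - 11)^2 = 1
  (16 - 11)^2 = 25
  (2 - 11)^2 = 81
Step 3: Sum of squared deviations = 210
Step 4: Population variance = 210 / 7 = 30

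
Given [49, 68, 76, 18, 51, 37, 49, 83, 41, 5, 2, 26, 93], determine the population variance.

762.4615

Step 1: Compute the mean: (49 + 68 + 76 + 18 + 51 + 37 + 49 + 83 + 41 + 5 + 2 + 26 + 93) / 13 = 46
Step 2: Compute squared deviations from the mean:
  (49 - 46)^2 = 9
  (68 - 46)^2 = 484
  (76 - 46)^2 = 900
  (18 - 46)^2 = 784
  (51 - 46)^2 = 25
  (37 - 46)^2 = 81
  (49 - 46)^2 = 9
  (83 - 46)^2 = 1369
  (41 - 46)^2 = 25
  (5 - 46)^2 = 1681
  (2 - 46)^2 = 1936
  (26 - 46)^2 = 400
  (93 - 46)^2 = 2209
Step 3: Sum of squared deviations = 9912
Step 4: Population variance = 9912 / 13 = 762.4615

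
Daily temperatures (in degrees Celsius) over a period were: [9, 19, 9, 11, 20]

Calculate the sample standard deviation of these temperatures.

5.4589

Step 1: Compute the mean: 13.6
Step 2: Sum of squared deviations from the mean: 119.2
Step 3: Sample variance = 119.2 / 4 = 29.8
Step 4: Standard deviation = sqrt(29.8) = 5.4589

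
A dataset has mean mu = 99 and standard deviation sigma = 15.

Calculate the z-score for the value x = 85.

-0.9333

Step 1: Recall the z-score formula: z = (x - mu) / sigma
Step 2: Substitute values: z = (85 - 99) / 15
Step 3: z = -14 / 15 = -0.9333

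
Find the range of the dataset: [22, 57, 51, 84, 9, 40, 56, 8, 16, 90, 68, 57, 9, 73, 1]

89

Step 1: Identify the maximum value: max = 90
Step 2: Identify the minimum value: min = 1
Step 3: Range = max - min = 90 - 1 = 89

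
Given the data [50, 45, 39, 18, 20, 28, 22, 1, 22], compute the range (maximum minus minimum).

49

Step 1: Identify the maximum value: max = 50
Step 2: Identify the minimum value: min = 1
Step 3: Range = max - min = 50 - 1 = 49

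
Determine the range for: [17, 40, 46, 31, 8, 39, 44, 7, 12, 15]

39

Step 1: Identify the maximum value: max = 46
Step 2: Identify the minimum value: min = 7
Step 3: Range = max - min = 46 - 7 = 39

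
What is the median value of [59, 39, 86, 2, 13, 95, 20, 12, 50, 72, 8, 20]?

29.5

Step 1: Sort the data in ascending order: [2, 8, 12, 13, 20, 20, 39, 50, 59, 72, 86, 95]
Step 2: The number of values is n = 12.
Step 3: Since n is even, the median is the average of positions 6 and 7:
  Median = (20 + 39) / 2 = 29.5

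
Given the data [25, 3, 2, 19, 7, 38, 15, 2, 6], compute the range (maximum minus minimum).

36

Step 1: Identify the maximum value: max = 38
Step 2: Identify the minimum value: min = 2
Step 3: Range = max - min = 38 - 2 = 36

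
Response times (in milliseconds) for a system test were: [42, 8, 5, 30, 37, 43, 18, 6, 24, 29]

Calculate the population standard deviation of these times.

13.7535

Step 1: Compute the mean: 24.2
Step 2: Sum of squared deviations from the mean: 1891.6
Step 3: Population variance = 1891.6 / 10 = 189.16
Step 4: Standard deviation = sqrt(189.16) = 13.7535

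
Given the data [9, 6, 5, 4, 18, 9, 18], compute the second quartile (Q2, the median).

9

Step 1: Sort the data: [4, 5, 6, 9, 9, 18, 18]
Step 2: n = 7
Step 3: Q2 is the median. Since n is odd, it is the middle value at position 4: 9
Step 4: Q2 = 9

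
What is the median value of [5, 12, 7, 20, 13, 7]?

9.5

Step 1: Sort the data in ascending order: [5, 7, 7, 12, 13, 20]
Step 2: The number of values is n = 6.
Step 3: Since n is even, the median is the average of positions 3 and 4:
  Median = (7 + 12) / 2 = 9.5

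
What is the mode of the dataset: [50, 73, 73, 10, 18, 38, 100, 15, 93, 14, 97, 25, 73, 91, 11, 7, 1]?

73

Step 1: Count the frequency of each value:
  1: appears 1 time(s)
  7: appears 1 time(s)
  10: appears 1 time(s)
  11: appears 1 time(s)
  14: appears 1 time(s)
  15: appears 1 time(s)
  18: appears 1 time(s)
  25: appears 1 time(s)
  38: appears 1 time(s)
  50: appears 1 time(s)
  73: appears 3 time(s)
  91: appears 1 time(s)
  93: appears 1 time(s)
  97: appears 1 time(s)
  100: appears 1 time(s)
Step 2: The value 73 appears most frequently (3 times).
Step 3: Mode = 73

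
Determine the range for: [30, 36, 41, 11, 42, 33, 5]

37

Step 1: Identify the maximum value: max = 42
Step 2: Identify the minimum value: min = 5
Step 3: Range = max - min = 42 - 5 = 37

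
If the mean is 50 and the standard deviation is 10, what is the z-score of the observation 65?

1.5

Step 1: Recall the z-score formula: z = (x - mu) / sigma
Step 2: Substitute values: z = (65 - 50) / 10
Step 3: z = 15 / 10 = 1.5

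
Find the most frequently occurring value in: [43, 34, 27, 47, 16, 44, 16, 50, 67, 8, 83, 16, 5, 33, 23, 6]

16

Step 1: Count the frequency of each value:
  5: appears 1 time(s)
  6: appears 1 time(s)
  8: appears 1 time(s)
  16: appears 3 time(s)
  23: appears 1 time(s)
  27: appears 1 time(s)
  33: appears 1 time(s)
  34: appears 1 time(s)
  43: appears 1 time(s)
  44: appears 1 time(s)
  47: appears 1 time(s)
  50: appears 1 time(s)
  67: appears 1 time(s)
  83: appears 1 time(s)
Step 2: The value 16 appears most frequently (3 times).
Step 3: Mode = 16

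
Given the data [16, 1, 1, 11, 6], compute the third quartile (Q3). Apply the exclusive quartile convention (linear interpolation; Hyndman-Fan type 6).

13.5

Step 1: Sort the data: [1, 1, 6, 11, 16]
Step 2: n = 5
Step 3: Using the exclusive quartile method:
  Q1 = 1
  Q2 (median) = 6
  Q3 = 13.5
  IQR = Q3 - Q1 = 13.5 - 1 = 12.5
Step 4: Q3 = 13.5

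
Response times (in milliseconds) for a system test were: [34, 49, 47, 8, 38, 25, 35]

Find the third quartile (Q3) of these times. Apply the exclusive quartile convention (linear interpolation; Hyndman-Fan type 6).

47

Step 1: Sort the data: [8, 25, 34, 35, 38, 47, 49]
Step 2: n = 7
Step 3: Using the exclusive quartile method:
  Q1 = 25
  Q2 (median) = 35
  Q3 = 47
  IQR = Q3 - Q1 = 47 - 25 = 22
Step 4: Q3 = 47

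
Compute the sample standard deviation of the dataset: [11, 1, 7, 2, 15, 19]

7.1671

Step 1: Compute the mean: 9.1667
Step 2: Sum of squared deviations from the mean: 256.8333
Step 3: Sample variance = 256.8333 / 5 = 51.3667
Step 4: Standard deviation = sqrt(51.3667) = 7.1671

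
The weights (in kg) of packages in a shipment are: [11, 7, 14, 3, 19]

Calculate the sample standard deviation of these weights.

6.1806

Step 1: Compute the mean: 10.8
Step 2: Sum of squared deviations from the mean: 152.8
Step 3: Sample variance = 152.8 / 4 = 38.2
Step 4: Standard deviation = sqrt(38.2) = 6.1806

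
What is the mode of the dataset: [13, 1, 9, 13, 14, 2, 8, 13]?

13

Step 1: Count the frequency of each value:
  1: appears 1 time(s)
  2: appears 1 time(s)
  8: appears 1 time(s)
  9: appears 1 time(s)
  13: appears 3 time(s)
  14: appears 1 time(s)
Step 2: The value 13 appears most frequently (3 times).
Step 3: Mode = 13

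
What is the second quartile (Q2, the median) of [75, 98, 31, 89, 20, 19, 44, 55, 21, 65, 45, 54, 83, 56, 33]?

54

Step 1: Sort the data: [19, 20, 21, 31, 33, 44, 45, 54, 55, 56, 65, 75, 83, 89, 98]
Step 2: n = 15
Step 3: Q2 is the median. Since n is odd, it is the middle value at position 8: 54
Step 4: Q2 = 54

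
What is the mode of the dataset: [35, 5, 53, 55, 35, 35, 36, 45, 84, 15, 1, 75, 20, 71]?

35

Step 1: Count the frequency of each value:
  1: appears 1 time(s)
  5: appears 1 time(s)
  15: appears 1 time(s)
  20: appears 1 time(s)
  35: appears 3 time(s)
  36: appears 1 time(s)
  45: appears 1 time(s)
  53: appears 1 time(s)
  55: appears 1 time(s)
  71: appears 1 time(s)
  75: appears 1 time(s)
  84: appears 1 time(s)
Step 2: The value 35 appears most frequently (3 times).
Step 3: Mode = 35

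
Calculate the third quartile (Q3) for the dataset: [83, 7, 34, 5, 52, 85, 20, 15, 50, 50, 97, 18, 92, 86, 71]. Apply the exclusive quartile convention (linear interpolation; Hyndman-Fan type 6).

85

Step 1: Sort the data: [5, 7, 15, 18, 20, 34, 50, 50, 52, 71, 83, 85, 86, 92, 97]
Step 2: n = 15
Step 3: Using the exclusive quartile method:
  Q1 = 18
  Q2 (median) = 50
  Q3 = 85
  IQR = Q3 - Q1 = 85 - 18 = 67
Step 4: Q3 = 85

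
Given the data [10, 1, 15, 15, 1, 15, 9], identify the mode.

15

Step 1: Count the frequency of each value:
  1: appears 2 time(s)
  9: appears 1 time(s)
  10: appears 1 time(s)
  15: appears 3 time(s)
Step 2: The value 15 appears most frequently (3 times).
Step 3: Mode = 15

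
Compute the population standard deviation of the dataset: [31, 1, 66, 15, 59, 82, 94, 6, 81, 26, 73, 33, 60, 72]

29.4702

Step 1: Compute the mean: 49.9286
Step 2: Sum of squared deviations from the mean: 12158.9286
Step 3: Population variance = 12158.9286 / 14 = 868.4949
Step 4: Standard deviation = sqrt(868.4949) = 29.4702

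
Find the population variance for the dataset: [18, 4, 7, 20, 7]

42.16

Step 1: Compute the mean: (18 + 4 + 7 + 20 + 7) / 5 = 11.2
Step 2: Compute squared deviations from the mean:
  (18 - 11.2)^2 = 46.24
  (4 - 11.2)^2 = 51.84
  (7 - 11.2)^2 = 17.64
  (20 - 11.2)^2 = 77.44
  (7 - 11.2)^2 = 17.64
Step 3: Sum of squared deviations = 210.8
Step 4: Population variance = 210.8 / 5 = 42.16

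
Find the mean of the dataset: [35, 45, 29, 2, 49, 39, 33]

33.1429

Step 1: Sum all values: 35 + 45 + 29 + 2 + 49 + 39 + 33 = 232
Step 2: Count the number of values: n = 7
Step 3: Mean = sum / n = 232 / 7 = 33.1429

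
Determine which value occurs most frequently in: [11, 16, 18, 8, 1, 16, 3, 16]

16

Step 1: Count the frequency of each value:
  1: appears 1 time(s)
  3: appears 1 time(s)
  8: appears 1 time(s)
  11: appears 1 time(s)
  16: appears 3 time(s)
  18: appears 1 time(s)
Step 2: The value 16 appears most frequently (3 times).
Step 3: Mode = 16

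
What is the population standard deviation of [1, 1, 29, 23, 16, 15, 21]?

9.9201

Step 1: Compute the mean: 15.1429
Step 2: Sum of squared deviations from the mean: 688.8571
Step 3: Population variance = 688.8571 / 7 = 98.4082
Step 4: Standard deviation = sqrt(98.4082) = 9.9201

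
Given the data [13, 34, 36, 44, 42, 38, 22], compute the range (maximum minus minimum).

31

Step 1: Identify the maximum value: max = 44
Step 2: Identify the minimum value: min = 13
Step 3: Range = max - min = 44 - 13 = 31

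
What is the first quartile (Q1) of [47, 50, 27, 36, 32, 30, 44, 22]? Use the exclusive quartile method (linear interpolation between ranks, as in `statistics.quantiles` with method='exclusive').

27.75

Step 1: Sort the data: [22, 27, 30, 32, 36, 44, 47, 50]
Step 2: n = 8
Step 3: Using the exclusive quartile method:
  Q1 = 27.75
  Q2 (median) = 34
  Q3 = 46.25
  IQR = Q3 - Q1 = 46.25 - 27.75 = 18.5
Step 4: Q1 = 27.75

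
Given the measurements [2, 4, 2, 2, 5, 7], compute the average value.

3.6667

Step 1: Sum all values: 2 + 4 + 2 + 2 + 5 + 7 = 22
Step 2: Count the number of values: n = 6
Step 3: Mean = sum / n = 22 / 6 = 3.6667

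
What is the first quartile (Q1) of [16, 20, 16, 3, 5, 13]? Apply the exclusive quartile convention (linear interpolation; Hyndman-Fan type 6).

4.5

Step 1: Sort the data: [3, 5, 13, 16, 16, 20]
Step 2: n = 6
Step 3: Using the exclusive quartile method:
  Q1 = 4.5
  Q2 (median) = 14.5
  Q3 = 17
  IQR = Q3 - Q1 = 17 - 4.5 = 12.5
Step 4: Q1 = 4.5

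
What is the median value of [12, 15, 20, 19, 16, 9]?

15.5

Step 1: Sort the data in ascending order: [9, 12, 15, 16, 19, 20]
Step 2: The number of values is n = 6.
Step 3: Since n is even, the median is the average of positions 3 and 4:
  Median = (15 + 16) / 2 = 15.5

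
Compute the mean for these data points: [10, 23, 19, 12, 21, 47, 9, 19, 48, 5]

21.3

Step 1: Sum all values: 10 + 23 + 19 + 12 + 21 + 47 + 9 + 19 + 48 + 5 = 213
Step 2: Count the number of values: n = 10
Step 3: Mean = sum / n = 213 / 10 = 21.3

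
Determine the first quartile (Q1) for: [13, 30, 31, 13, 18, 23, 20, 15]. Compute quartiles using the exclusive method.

13.5

Step 1: Sort the data: [13, 13, 15, 18, 20, 23, 30, 31]
Step 2: n = 8
Step 3: Using the exclusive quartile method:
  Q1 = 13.5
  Q2 (median) = 19
  Q3 = 28.25
  IQR = Q3 - Q1 = 28.25 - 13.5 = 14.75
Step 4: Q1 = 13.5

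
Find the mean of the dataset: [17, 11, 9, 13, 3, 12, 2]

9.5714

Step 1: Sum all values: 17 + 11 + 9 + 13 + 3 + 12 + 2 = 67
Step 2: Count the number of values: n = 7
Step 3: Mean = sum / n = 67 / 7 = 9.5714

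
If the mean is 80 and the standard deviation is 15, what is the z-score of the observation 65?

-1

Step 1: Recall the z-score formula: z = (x - mu) / sigma
Step 2: Substitute values: z = (65 - 80) / 15
Step 3: z = -15 / 15 = -1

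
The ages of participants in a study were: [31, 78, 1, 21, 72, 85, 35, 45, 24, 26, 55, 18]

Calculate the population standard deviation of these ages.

25.2602

Step 1: Compute the mean: 40.9167
Step 2: Sum of squared deviations from the mean: 7656.9167
Step 3: Population variance = 7656.9167 / 12 = 638.0764
Step 4: Standard deviation = sqrt(638.0764) = 25.2602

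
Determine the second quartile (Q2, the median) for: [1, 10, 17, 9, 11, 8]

9.5

Step 1: Sort the data: [1, 8, 9, 10, 11, 17]
Step 2: n = 6
Step 3: Q2 is the median. Since n is even, it is the average of the values at positions 3 and 4:
  Q2 = (9 + 10) / 2 = 9.5
Step 4: Q2 = 9.5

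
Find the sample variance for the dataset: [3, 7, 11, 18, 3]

39.8

Step 1: Compute the mean: (3 + 7 + 11 + 18 + 3) / 5 = 8.4
Step 2: Compute squared deviations from the mean:
  (3 - 8.4)^2 = 29.16
  (7 - 8.4)^2 = 1.96
  (11 - 8.4)^2 = 6.76
  (18 - 8.4)^2 = 92.16
  (3 - 8.4)^2 = 29.16
Step 3: Sum of squared deviations = 159.2
Step 4: Sample variance = 159.2 / 4 = 39.8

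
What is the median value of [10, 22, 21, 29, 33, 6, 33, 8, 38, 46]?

25.5

Step 1: Sort the data in ascending order: [6, 8, 10, 21, 22, 29, 33, 33, 38, 46]
Step 2: The number of values is n = 10.
Step 3: Since n is even, the median is the average of positions 5 and 6:
  Median = (22 + 29) / 2 = 25.5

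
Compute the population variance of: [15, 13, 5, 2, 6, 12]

22.4722

Step 1: Compute the mean: (15 + 13 + 5 + 2 + 6 + 12) / 6 = 8.8333
Step 2: Compute squared deviations from the mean:
  (15 - 8.8333)^2 = 38.0278
  (13 - 8.8333)^2 = 17.3611
  (5 - 8.8333)^2 = 14.6944
  (2 - 8.8333)^2 = 46.6944
  (6 - 8.8333)^2 = 8.0278
  (12 - 8.8333)^2 = 10.0278
Step 3: Sum of squared deviations = 134.8333
Step 4: Population variance = 134.8333 / 6 = 22.4722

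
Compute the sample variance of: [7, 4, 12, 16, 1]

36.5

Step 1: Compute the mean: (7 + 4 + 12 + 16 + 1) / 5 = 8
Step 2: Compute squared deviations from the mean:
  (7 - 8)^2 = 1
  (4 - 8)^2 = 16
  (12 - 8)^2 = 16
  (16 - 8)^2 = 64
  (1 - 8)^2 = 49
Step 3: Sum of squared deviations = 146
Step 4: Sample variance = 146 / 4 = 36.5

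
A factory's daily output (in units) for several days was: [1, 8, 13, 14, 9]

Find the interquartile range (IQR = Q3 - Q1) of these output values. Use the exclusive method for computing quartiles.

9

Step 1: Sort the data: [1, 8, 9, 13, 14]
Step 2: n = 5
Step 3: Using the exclusive quartile method:
  Q1 = 4.5
  Q2 (median) = 9
  Q3 = 13.5
  IQR = Q3 - Q1 = 13.5 - 4.5 = 9
Step 4: IQR = 9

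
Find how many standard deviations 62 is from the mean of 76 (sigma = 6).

-2.3333

Step 1: Recall the z-score formula: z = (x - mu) / sigma
Step 2: Substitute values: z = (62 - 76) / 6
Step 3: z = -14 / 6 = -2.3333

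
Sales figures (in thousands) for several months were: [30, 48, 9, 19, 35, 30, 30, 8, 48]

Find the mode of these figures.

30

Step 1: Count the frequency of each value:
  8: appears 1 time(s)
  9: appears 1 time(s)
  19: appears 1 time(s)
  30: appears 3 time(s)
  35: appears 1 time(s)
  48: appears 2 time(s)
Step 2: The value 30 appears most frequently (3 times).
Step 3: Mode = 30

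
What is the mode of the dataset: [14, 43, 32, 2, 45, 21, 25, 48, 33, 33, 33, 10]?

33

Step 1: Count the frequency of each value:
  2: appears 1 time(s)
  10: appears 1 time(s)
  14: appears 1 time(s)
  21: appears 1 time(s)
  25: appears 1 time(s)
  32: appears 1 time(s)
  33: appears 3 time(s)
  43: appears 1 time(s)
  45: appears 1 time(s)
  48: appears 1 time(s)
Step 2: The value 33 appears most frequently (3 times).
Step 3: Mode = 33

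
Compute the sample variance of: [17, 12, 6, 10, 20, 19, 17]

26.9524

Step 1: Compute the mean: (17 + 12 + 6 + 10 + 20 + 19 + 17) / 7 = 14.4286
Step 2: Compute squared deviations from the mean:
  (17 - 14.4286)^2 = 6.6122
  (12 - 14.4286)^2 = 5.898
  (6 - 14.4286)^2 = 71.0408
  (10 - 14.4286)^2 = 19.6122
  (20 - 14.4286)^2 = 31.0408
  (19 - 14.4286)^2 = 20.898
  (17 - 14.4286)^2 = 6.6122
Step 3: Sum of squared deviations = 161.7143
Step 4: Sample variance = 161.7143 / 6 = 26.9524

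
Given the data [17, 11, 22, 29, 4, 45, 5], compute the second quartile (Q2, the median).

17

Step 1: Sort the data: [4, 5, 11, 17, 22, 29, 45]
Step 2: n = 7
Step 3: Q2 is the median. Since n is odd, it is the middle value at position 4: 17
Step 4: Q2 = 17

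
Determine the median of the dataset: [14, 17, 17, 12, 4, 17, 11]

14

Step 1: Sort the data in ascending order: [4, 11, 12, 14, 17, 17, 17]
Step 2: The number of values is n = 7.
Step 3: Since n is odd, the median is the middle value at position 4: 14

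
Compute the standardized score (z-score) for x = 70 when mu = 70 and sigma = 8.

0

Step 1: Recall the z-score formula: z = (x - mu) / sigma
Step 2: Substitute values: z = (70 - 70) / 8
Step 3: z = 0 / 8 = 0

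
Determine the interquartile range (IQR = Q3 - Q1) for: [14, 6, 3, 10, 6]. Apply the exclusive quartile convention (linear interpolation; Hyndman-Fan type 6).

7.5

Step 1: Sort the data: [3, 6, 6, 10, 14]
Step 2: n = 5
Step 3: Using the exclusive quartile method:
  Q1 = 4.5
  Q2 (median) = 6
  Q3 = 12
  IQR = Q3 - Q1 = 12 - 4.5 = 7.5
Step 4: IQR = 7.5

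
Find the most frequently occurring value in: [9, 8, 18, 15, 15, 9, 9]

9

Step 1: Count the frequency of each value:
  8: appears 1 time(s)
  9: appears 3 time(s)
  15: appears 2 time(s)
  18: appears 1 time(s)
Step 2: The value 9 appears most frequently (3 times).
Step 3: Mode = 9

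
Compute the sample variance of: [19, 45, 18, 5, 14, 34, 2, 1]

244.5

Step 1: Compute the mean: (19 + 45 + 18 + 5 + 14 + 34 + 2 + 1) / 8 = 17.25
Step 2: Compute squared deviations from the mean:
  (19 - 17.25)^2 = 3.0625
  (45 - 17.25)^2 = 770.0625
  (18 - 17.25)^2 = 0.5625
  (5 - 17.25)^2 = 150.0625
  (14 - 17.25)^2 = 10.5625
  (34 - 17.25)^2 = 280.5625
  (2 - 17.25)^2 = 232.5625
  (1 - 17.25)^2 = 264.0625
Step 3: Sum of squared deviations = 1711.5
Step 4: Sample variance = 1711.5 / 7 = 244.5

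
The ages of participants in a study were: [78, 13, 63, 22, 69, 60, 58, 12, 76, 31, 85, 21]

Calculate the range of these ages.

73

Step 1: Identify the maximum value: max = 85
Step 2: Identify the minimum value: min = 12
Step 3: Range = max - min = 85 - 12 = 73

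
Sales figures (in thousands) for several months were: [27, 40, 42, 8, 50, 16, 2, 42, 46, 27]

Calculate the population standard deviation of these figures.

15.8934

Step 1: Compute the mean: 30
Step 2: Sum of squared deviations from the mean: 2526
Step 3: Population variance = 2526 / 10 = 252.6
Step 4: Standard deviation = sqrt(252.6) = 15.8934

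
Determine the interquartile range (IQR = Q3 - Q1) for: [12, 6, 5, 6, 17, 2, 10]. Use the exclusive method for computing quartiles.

7

Step 1: Sort the data: [2, 5, 6, 6, 10, 12, 17]
Step 2: n = 7
Step 3: Using the exclusive quartile method:
  Q1 = 5
  Q2 (median) = 6
  Q3 = 12
  IQR = Q3 - Q1 = 12 - 5 = 7
Step 4: IQR = 7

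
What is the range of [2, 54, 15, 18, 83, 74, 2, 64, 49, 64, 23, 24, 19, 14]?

81

Step 1: Identify the maximum value: max = 83
Step 2: Identify the minimum value: min = 2
Step 3: Range = max - min = 83 - 2 = 81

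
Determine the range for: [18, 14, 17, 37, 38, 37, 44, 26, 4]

40

Step 1: Identify the maximum value: max = 44
Step 2: Identify the minimum value: min = 4
Step 3: Range = max - min = 44 - 4 = 40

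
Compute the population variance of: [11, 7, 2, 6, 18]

29.36

Step 1: Compute the mean: (11 + 7 + 2 + 6 + 18) / 5 = 8.8
Step 2: Compute squared deviations from the mean:
  (11 - 8.8)^2 = 4.84
  (7 - 8.8)^2 = 3.24
  (2 - 8.8)^2 = 46.24
  (6 - 8.8)^2 = 7.84
  (18 - 8.8)^2 = 84.64
Step 3: Sum of squared deviations = 146.8
Step 4: Population variance = 146.8 / 5 = 29.36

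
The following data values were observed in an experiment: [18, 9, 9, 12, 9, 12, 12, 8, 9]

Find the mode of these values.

9

Step 1: Count the frequency of each value:
  8: appears 1 time(s)
  9: appears 4 time(s)
  12: appears 3 time(s)
  18: appears 1 time(s)
Step 2: The value 9 appears most frequently (4 times).
Step 3: Mode = 9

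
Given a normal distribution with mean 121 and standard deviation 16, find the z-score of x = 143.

1.375

Step 1: Recall the z-score formula: z = (x - mu) / sigma
Step 2: Substitute values: z = (143 - 121) / 16
Step 3: z = 22 / 16 = 1.375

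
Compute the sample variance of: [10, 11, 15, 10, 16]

8.3

Step 1: Compute the mean: (10 + 11 + 15 + 10 + 16) / 5 = 12.4
Step 2: Compute squared deviations from the mean:
  (10 - 12.4)^2 = 5.76
  (11 - 12.4)^2 = 1.96
  (15 - 12.4)^2 = 6.76
  (10 - 12.4)^2 = 5.76
  (16 - 12.4)^2 = 12.96
Step 3: Sum of squared deviations = 33.2
Step 4: Sample variance = 33.2 / 4 = 8.3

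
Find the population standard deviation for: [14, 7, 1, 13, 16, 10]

5.0139

Step 1: Compute the mean: 10.1667
Step 2: Sum of squared deviations from the mean: 150.8333
Step 3: Population variance = 150.8333 / 6 = 25.1389
Step 4: Standard deviation = sqrt(25.1389) = 5.0139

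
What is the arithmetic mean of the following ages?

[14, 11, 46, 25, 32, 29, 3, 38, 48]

27.3333

Step 1: Sum all values: 14 + 11 + 46 + 25 + 32 + 29 + 3 + 38 + 48 = 246
Step 2: Count the number of values: n = 9
Step 3: Mean = sum / n = 246 / 9 = 27.3333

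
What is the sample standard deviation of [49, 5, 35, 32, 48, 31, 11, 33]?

15.6205

Step 1: Compute the mean: 30.5
Step 2: Sum of squared deviations from the mean: 1708
Step 3: Sample variance = 1708 / 7 = 244
Step 4: Standard deviation = sqrt(244) = 15.6205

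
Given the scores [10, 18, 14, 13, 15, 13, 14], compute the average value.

13.8571

Step 1: Sum all values: 10 + 18 + 14 + 13 + 15 + 13 + 14 = 97
Step 2: Count the number of values: n = 7
Step 3: Mean = sum / n = 97 / 7 = 13.8571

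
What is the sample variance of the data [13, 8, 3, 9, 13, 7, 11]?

12.8095

Step 1: Compute the mean: (13 + 8 + 3 + 9 + 13 + 7 + 11) / 7 = 9.1429
Step 2: Compute squared deviations from the mean:
  (13 - 9.1429)^2 = 14.8776
  (8 - 9.1429)^2 = 1.3061
  (3 - 9.1429)^2 = 37.7347
  (9 - 9.1429)^2 = 0.0204
  (13 - 9.1429)^2 = 14.8776
  (7 - 9.1429)^2 = 4.5918
  (11 - 9.1429)^2 = 3.449
Step 3: Sum of squared deviations = 76.8571
Step 4: Sample variance = 76.8571 / 6 = 12.8095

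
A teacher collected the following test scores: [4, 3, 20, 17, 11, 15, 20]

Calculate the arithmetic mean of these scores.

12.8571

Step 1: Sum all values: 4 + 3 + 20 + 17 + 11 + 15 + 20 = 90
Step 2: Count the number of values: n = 7
Step 3: Mean = sum / n = 90 / 7 = 12.8571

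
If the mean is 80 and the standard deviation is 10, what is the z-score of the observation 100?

2

Step 1: Recall the z-score formula: z = (x - mu) / sigma
Step 2: Substitute values: z = (100 - 80) / 10
Step 3: z = 20 / 10 = 2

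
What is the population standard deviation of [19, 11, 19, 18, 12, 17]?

3.266

Step 1: Compute the mean: 16
Step 2: Sum of squared deviations from the mean: 64
Step 3: Population variance = 64 / 6 = 10.6667
Step 4: Standard deviation = sqrt(10.6667) = 3.266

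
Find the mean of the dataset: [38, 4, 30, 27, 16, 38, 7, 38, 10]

23.1111

Step 1: Sum all values: 38 + 4 + 30 + 27 + 16 + 38 + 7 + 38 + 10 = 208
Step 2: Count the number of values: n = 9
Step 3: Mean = sum / n = 208 / 9 = 23.1111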